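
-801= -801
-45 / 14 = -3.21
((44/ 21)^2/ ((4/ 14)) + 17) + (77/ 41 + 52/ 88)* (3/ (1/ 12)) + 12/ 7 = 3493715/ 28413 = 122.96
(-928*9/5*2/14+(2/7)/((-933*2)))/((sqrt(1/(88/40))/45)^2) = -330621291/311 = -1063090.97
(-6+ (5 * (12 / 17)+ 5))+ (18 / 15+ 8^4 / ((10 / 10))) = 348477 / 85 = 4099.73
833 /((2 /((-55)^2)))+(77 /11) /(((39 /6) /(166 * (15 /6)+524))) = 1260923.73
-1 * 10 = -10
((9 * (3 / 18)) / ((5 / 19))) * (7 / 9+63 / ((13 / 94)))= 1014391 / 390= 2601.00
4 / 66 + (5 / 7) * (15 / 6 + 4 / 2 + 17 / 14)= 6698 / 1617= 4.14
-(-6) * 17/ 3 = 34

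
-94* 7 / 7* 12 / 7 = -1128 / 7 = -161.14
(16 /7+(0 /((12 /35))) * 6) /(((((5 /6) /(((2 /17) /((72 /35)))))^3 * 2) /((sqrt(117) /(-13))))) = -49 * sqrt(13) /574821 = -0.00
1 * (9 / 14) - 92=-1279 / 14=-91.36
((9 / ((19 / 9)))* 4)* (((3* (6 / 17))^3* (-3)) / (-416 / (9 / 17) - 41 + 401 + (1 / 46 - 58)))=2346843456 / 18695070425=0.13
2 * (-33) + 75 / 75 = -65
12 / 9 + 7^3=1033 / 3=344.33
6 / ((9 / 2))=4 / 3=1.33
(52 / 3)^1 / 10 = 26 / 15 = 1.73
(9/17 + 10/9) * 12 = 1004/51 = 19.69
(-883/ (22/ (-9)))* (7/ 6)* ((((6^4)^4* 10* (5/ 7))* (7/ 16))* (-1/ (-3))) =13622875264051200/ 11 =1238443205822836.36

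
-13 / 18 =-0.72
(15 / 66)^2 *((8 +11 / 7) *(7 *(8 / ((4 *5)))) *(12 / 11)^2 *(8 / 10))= 19296 / 14641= 1.32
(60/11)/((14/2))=60/77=0.78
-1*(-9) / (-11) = -9 / 11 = -0.82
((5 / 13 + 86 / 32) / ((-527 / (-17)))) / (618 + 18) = 213 / 1366976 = 0.00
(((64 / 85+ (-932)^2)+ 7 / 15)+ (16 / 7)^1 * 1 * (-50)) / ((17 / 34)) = 3100584034 / 1785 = 1737021.87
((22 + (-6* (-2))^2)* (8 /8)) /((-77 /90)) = -14940 /77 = -194.03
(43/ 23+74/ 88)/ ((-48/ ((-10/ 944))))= 0.00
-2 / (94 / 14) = -14 / 47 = -0.30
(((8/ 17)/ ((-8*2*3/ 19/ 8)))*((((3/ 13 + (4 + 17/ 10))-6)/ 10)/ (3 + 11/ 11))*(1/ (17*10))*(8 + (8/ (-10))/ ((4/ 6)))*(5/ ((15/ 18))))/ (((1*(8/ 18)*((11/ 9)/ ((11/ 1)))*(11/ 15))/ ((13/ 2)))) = 41553/ 374000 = 0.11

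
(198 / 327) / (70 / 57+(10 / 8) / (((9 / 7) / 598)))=22572 / 21718795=0.00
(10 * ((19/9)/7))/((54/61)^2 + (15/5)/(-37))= 4.29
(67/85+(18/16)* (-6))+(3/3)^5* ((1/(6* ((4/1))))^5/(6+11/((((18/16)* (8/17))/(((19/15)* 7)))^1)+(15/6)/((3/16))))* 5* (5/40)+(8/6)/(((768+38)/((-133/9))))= -39885240018390107/6662852361584640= -5.99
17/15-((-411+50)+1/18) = 32587/90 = 362.08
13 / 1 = 13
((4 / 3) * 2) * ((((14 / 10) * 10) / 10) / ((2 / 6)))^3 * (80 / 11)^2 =6322176 / 605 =10449.88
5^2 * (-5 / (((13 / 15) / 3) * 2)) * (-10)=28125 / 13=2163.46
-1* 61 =-61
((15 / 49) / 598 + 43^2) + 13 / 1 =54560339 / 29302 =1862.00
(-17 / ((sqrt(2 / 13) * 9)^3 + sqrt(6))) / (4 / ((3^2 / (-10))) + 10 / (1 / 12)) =-1989 / (13520 * sqrt(6) + 116640 * sqrt(26)) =-0.00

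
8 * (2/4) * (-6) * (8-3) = -120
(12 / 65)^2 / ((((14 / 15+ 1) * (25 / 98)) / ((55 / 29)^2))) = 5122656 / 20608705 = 0.25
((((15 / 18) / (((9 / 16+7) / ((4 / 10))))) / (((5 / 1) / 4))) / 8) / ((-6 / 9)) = -4 / 605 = -0.01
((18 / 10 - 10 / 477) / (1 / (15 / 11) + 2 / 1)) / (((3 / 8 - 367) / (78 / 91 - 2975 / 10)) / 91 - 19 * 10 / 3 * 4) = -0.00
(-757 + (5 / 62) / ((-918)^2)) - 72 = -43314328147 / 52248888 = -829.00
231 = 231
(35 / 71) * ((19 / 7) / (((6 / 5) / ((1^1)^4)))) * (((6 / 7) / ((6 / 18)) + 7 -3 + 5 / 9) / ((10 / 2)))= 42655 / 26838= 1.59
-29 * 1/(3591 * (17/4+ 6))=-0.00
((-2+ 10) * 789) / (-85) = -6312 / 85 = -74.26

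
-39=-39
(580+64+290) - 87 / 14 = 12989 / 14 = 927.79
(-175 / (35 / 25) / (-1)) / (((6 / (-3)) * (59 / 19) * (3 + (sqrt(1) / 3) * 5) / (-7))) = 7125 / 236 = 30.19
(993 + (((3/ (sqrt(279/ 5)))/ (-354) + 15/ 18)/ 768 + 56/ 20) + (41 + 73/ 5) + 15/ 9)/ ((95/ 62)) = 752143111/ 1094400-sqrt(155)/ 12913920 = 687.27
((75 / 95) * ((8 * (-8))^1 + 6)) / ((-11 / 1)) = 870 / 209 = 4.16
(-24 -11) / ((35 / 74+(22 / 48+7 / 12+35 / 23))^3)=-59637639495168 / 47700204370675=-1.25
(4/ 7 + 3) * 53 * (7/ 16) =1325/ 16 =82.81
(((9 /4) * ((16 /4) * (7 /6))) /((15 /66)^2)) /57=1694 /475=3.57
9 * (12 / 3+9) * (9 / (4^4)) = 1053 / 256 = 4.11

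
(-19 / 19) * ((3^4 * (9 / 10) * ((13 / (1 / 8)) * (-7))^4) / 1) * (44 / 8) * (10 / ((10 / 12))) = -6757203299438592 / 5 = -1351440659887718.40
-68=-68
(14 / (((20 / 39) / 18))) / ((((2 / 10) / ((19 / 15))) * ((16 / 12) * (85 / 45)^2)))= 3781323 / 5780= 654.21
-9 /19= -0.47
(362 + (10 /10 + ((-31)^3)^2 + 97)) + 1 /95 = 84312893396 /95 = 887504141.01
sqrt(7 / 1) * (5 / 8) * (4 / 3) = 5 * sqrt(7) / 6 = 2.20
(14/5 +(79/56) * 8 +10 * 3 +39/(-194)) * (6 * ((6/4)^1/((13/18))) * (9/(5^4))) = 217225233/27584375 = 7.87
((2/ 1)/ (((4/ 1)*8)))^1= 0.06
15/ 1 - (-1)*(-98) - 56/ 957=-79487/ 957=-83.06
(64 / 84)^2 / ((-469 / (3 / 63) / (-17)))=4352 / 4343409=0.00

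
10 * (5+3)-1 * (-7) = 87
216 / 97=2.23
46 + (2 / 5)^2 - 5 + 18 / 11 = 11769 / 275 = 42.80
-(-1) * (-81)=-81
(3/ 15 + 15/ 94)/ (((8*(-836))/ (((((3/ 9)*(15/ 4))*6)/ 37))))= -507/ 46521728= -0.00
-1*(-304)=304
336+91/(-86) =28805/86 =334.94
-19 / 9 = -2.11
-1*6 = -6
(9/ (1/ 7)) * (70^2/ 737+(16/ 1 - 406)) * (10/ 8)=-44498475/ 1474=-30188.92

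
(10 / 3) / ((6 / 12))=20 / 3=6.67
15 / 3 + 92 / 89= 537 / 89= 6.03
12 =12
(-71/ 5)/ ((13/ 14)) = -994/ 65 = -15.29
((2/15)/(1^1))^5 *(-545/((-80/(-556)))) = -121208/759375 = -0.16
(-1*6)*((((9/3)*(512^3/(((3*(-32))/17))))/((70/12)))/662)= 1283457024/11585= 110786.10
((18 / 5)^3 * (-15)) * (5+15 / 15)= -104976 / 25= -4199.04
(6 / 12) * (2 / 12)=1 / 12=0.08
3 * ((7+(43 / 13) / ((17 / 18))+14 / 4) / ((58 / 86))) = 62.29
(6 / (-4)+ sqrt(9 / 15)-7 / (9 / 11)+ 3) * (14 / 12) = -889 / 108+ 7 * sqrt(15) / 30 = -7.33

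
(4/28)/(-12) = -1/84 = -0.01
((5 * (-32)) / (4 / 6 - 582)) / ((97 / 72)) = 2160 / 10573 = 0.20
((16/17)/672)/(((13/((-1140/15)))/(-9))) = 114/1547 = 0.07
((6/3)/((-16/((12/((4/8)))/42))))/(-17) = 1/238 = 0.00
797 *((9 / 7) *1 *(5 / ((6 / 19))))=227145 / 14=16224.64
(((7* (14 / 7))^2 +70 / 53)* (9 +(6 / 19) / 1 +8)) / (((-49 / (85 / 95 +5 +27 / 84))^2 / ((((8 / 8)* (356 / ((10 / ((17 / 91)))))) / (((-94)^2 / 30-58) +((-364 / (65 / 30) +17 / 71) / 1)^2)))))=8785444302188068959 / 681793263035482612924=0.01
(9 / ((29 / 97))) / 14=873 / 406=2.15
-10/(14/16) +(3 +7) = -10/7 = -1.43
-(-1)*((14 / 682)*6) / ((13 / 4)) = 168 / 4433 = 0.04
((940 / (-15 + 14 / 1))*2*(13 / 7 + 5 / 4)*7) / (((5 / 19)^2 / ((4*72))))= -850250304 / 5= -170050060.80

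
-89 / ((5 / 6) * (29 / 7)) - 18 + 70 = 3802 / 145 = 26.22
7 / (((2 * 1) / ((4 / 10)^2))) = 14 / 25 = 0.56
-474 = -474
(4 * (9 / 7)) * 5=180 / 7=25.71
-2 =-2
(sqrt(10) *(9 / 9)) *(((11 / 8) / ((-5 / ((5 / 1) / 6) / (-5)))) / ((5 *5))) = 11 *sqrt(10) / 240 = 0.14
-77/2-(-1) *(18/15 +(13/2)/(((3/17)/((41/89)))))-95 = -153968/1335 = -115.33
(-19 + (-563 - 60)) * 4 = -2568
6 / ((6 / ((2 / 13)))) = 2 / 13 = 0.15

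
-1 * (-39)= 39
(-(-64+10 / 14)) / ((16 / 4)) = 443 / 28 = 15.82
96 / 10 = 48 / 5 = 9.60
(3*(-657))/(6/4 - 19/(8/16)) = 54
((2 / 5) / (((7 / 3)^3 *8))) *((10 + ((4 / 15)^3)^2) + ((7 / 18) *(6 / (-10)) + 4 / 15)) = 228580067 / 5788125000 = 0.04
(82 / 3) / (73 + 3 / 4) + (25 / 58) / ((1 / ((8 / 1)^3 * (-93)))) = -526742488 / 25665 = -20523.77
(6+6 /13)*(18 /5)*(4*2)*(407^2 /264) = 7589736 /65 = 116765.17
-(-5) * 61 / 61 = 5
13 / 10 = 1.30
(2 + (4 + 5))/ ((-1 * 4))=-11/ 4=-2.75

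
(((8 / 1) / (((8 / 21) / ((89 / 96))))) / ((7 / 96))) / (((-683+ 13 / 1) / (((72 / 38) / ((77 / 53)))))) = -254718 / 490105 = -0.52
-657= -657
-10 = -10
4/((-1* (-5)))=4/5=0.80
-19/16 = -1.19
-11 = -11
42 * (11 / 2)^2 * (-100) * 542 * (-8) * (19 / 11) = 951535200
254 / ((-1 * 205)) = -254 / 205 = -1.24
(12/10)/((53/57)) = 342/265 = 1.29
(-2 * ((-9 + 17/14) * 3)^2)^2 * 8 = 22867622082/2401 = 9524207.45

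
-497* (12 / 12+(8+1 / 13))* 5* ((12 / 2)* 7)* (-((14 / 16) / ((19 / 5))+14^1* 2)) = 13211624265 / 494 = 26744178.67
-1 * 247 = -247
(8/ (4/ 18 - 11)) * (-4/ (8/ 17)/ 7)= 612/ 679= 0.90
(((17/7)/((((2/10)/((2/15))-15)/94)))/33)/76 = -0.01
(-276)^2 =76176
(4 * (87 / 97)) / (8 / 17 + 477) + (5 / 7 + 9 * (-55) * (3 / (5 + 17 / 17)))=-2720207971 / 11022886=-246.78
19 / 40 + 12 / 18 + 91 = 11057 / 120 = 92.14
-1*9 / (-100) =9 / 100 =0.09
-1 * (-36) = 36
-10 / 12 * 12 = -10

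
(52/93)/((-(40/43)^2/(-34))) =408629/18600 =21.97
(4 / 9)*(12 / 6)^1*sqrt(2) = 8*sqrt(2) / 9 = 1.26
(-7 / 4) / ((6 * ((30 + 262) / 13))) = -91 / 7008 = -0.01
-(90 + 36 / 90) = -452 / 5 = -90.40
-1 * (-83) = 83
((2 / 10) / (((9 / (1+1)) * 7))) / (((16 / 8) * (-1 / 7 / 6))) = -2 / 15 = -0.13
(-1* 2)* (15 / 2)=-15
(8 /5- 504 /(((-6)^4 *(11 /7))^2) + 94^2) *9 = 124728935629 /1568160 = 79538.40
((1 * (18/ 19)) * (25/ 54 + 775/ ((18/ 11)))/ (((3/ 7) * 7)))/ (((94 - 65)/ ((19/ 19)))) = 25600/ 4959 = 5.16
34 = 34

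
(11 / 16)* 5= 55 / 16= 3.44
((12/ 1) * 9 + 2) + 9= 119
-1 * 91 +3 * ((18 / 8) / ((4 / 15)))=-1051 / 16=-65.69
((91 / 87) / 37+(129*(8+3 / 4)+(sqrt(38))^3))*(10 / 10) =38*sqrt(38)+14534149 / 12876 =1363.03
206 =206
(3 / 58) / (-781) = -3 / 45298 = -0.00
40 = 40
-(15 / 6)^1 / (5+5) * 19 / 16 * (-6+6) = 0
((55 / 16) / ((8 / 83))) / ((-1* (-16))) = 4565 / 2048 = 2.23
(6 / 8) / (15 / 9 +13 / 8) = 18 / 79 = 0.23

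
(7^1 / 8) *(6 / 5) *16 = 84 / 5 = 16.80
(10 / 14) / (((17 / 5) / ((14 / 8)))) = 25 / 68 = 0.37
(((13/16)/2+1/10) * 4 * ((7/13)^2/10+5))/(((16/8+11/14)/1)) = 1606311/439400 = 3.66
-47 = -47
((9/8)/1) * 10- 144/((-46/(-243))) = -68949/92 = -749.45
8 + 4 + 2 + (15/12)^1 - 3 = 49/4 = 12.25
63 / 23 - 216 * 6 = -29745 / 23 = -1293.26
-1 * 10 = -10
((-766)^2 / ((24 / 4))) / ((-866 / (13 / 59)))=-1906957 / 76641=-24.88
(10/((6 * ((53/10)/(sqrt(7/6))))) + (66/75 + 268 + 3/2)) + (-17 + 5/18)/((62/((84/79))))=25 * sqrt(42)/477 + 99218743/367350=270.43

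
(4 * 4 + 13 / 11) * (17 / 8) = 3213 / 88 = 36.51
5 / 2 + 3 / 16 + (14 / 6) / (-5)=533 / 240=2.22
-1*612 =-612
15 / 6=5 / 2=2.50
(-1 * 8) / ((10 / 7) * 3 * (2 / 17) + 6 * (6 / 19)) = -2261 / 678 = -3.33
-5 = -5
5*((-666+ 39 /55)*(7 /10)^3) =-12550713 /11000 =-1140.97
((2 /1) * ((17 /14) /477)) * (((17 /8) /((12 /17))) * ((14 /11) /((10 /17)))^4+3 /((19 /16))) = 19436063283587 /55730380860000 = 0.35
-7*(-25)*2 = 350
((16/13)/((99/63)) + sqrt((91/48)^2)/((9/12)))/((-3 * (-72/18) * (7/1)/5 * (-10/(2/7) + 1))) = -12175/2100384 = -0.01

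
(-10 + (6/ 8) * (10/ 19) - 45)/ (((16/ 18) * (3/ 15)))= -93375/ 304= -307.15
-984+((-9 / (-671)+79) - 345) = -838741 / 671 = -1249.99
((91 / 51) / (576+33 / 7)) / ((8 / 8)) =637 / 207315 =0.00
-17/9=-1.89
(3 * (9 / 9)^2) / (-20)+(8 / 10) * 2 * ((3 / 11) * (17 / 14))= 117 / 308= 0.38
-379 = -379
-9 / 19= -0.47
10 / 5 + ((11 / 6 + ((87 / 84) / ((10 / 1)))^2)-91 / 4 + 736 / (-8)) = -26085077 / 235200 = -110.91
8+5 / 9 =77 / 9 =8.56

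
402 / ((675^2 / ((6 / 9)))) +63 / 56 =4102769 / 3645000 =1.13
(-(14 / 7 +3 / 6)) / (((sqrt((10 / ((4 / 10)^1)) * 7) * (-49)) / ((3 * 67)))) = 201 * sqrt(7) / 686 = 0.78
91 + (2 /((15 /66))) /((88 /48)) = 479 /5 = 95.80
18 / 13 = 1.38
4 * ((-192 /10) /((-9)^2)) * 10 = -256 /27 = -9.48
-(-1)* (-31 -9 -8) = -48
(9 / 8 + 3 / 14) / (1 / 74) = 2775 / 28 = 99.11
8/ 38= 4/ 19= 0.21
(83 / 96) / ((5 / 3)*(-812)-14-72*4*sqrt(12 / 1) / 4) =-170233 / 260264512 + 2241*sqrt(3) / 32533064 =-0.00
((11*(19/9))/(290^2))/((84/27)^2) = 0.00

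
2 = 2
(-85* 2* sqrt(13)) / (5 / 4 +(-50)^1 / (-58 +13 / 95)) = -747592* sqrt(13) / 9297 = -289.93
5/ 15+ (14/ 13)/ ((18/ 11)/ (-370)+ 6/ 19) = 593479/ 156507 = 3.79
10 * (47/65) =7.23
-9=-9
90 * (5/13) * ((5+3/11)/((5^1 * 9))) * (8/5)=928/143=6.49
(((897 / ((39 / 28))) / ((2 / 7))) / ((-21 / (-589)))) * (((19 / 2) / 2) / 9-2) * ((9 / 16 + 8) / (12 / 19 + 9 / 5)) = -9344652865 / 28512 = -327744.56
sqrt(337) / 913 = 0.02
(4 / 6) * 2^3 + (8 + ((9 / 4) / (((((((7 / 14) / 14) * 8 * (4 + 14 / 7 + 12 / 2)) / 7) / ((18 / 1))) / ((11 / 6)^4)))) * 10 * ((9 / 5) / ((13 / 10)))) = 32316685 / 2496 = 12947.39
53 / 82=0.65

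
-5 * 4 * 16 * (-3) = 960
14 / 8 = 7 / 4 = 1.75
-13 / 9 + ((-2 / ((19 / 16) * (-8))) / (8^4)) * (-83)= -253675 / 175104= -1.45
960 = 960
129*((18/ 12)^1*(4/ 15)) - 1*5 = 233/ 5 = 46.60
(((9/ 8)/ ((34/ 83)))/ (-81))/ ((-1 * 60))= 83/ 146880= 0.00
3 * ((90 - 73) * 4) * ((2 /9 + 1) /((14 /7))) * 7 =2618 /3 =872.67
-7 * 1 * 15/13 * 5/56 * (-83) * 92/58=143175/1508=94.94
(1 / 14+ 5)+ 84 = 1247 / 14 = 89.07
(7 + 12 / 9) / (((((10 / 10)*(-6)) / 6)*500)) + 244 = 14639 / 60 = 243.98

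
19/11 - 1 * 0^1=19/11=1.73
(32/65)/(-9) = -32/585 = -0.05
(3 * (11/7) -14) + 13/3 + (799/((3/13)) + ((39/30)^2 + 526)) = 8368649/2100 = 3985.07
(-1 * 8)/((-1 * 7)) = 8/7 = 1.14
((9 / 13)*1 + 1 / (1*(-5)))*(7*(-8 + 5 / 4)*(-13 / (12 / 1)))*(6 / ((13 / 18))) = 13608 / 65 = 209.35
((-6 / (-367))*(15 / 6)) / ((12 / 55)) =275 / 1468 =0.19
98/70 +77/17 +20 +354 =32294/85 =379.93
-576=-576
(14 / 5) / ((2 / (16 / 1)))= 112 / 5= 22.40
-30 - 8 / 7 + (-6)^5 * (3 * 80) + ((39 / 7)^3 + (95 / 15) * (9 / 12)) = -2560280215 / 1372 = -1866093.45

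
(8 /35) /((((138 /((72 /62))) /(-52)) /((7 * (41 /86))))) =-51168 /153295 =-0.33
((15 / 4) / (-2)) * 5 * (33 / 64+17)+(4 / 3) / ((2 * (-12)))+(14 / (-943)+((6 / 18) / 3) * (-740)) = -1071134285 / 4345344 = -246.50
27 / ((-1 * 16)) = -27 / 16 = -1.69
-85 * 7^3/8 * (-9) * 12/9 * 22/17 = 56595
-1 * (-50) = 50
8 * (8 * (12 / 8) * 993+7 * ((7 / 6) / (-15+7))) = 571919 / 6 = 95319.83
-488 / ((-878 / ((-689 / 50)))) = -84058 / 10975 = -7.66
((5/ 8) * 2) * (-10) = -12.50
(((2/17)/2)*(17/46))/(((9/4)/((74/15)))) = 148/3105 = 0.05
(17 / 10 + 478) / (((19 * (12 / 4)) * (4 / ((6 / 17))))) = 4797 / 6460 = 0.74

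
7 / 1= 7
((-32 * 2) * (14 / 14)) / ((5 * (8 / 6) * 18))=-8 / 15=-0.53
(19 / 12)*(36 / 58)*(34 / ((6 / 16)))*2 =5168 / 29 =178.21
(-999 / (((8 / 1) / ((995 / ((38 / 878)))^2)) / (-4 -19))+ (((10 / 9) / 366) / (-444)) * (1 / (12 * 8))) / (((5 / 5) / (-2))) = -38470368075178162904995 / 12671411904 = -3035996964397.80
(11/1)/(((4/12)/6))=198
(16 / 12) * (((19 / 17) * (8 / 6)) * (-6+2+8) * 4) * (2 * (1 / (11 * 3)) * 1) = 9728 / 5049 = 1.93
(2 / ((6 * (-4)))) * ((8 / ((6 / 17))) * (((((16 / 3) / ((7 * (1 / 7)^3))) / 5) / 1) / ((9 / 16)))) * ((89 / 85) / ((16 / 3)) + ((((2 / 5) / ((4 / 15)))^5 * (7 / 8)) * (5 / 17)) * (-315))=218721349 / 2025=108010.54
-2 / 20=-1 / 10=-0.10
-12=-12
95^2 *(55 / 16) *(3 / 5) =297825 / 16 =18614.06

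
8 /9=0.89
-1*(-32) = 32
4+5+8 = 17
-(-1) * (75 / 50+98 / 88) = 115 / 44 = 2.61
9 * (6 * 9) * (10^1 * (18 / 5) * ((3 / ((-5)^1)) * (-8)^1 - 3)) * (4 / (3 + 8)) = 629856 / 55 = 11451.93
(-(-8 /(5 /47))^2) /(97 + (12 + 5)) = -70688 /1425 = -49.61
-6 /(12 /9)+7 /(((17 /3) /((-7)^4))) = 100689 /34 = 2961.44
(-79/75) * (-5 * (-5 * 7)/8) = -553/24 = -23.04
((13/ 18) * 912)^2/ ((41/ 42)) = 54664064/ 123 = 444423.28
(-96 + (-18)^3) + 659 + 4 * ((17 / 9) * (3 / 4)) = -15790 / 3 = -5263.33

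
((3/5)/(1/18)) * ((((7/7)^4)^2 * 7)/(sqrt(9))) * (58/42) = 174/5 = 34.80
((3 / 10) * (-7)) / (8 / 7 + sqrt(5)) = -0.62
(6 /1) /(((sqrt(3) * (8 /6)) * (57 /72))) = 36 * sqrt(3) /19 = 3.28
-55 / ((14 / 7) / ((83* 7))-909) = 31955 / 528127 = 0.06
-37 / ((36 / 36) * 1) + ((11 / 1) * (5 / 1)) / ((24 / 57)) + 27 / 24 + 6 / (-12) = 377 / 4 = 94.25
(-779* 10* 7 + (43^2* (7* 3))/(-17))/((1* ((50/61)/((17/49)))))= -1202371/50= -24047.42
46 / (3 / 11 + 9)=253 / 51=4.96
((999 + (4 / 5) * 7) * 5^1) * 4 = 20092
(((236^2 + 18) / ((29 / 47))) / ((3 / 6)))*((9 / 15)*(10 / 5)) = 31422696 / 145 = 216708.25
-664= -664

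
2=2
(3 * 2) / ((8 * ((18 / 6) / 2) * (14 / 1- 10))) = 1 / 8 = 0.12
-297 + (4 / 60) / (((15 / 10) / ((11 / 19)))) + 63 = -200048 / 855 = -233.97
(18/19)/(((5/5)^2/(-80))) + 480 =7680/19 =404.21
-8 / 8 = -1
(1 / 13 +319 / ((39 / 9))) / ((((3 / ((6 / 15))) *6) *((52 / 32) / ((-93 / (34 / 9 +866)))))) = -178188 / 1653665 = -0.11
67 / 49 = 1.37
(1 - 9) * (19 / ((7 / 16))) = -2432 / 7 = -347.43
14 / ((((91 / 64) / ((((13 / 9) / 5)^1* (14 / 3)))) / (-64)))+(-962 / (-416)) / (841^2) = -1297866288253 / 1527726960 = -849.54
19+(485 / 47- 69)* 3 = -7381 / 47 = -157.04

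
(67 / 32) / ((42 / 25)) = 1675 / 1344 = 1.25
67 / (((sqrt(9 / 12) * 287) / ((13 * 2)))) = 3484 * sqrt(3) / 861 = 7.01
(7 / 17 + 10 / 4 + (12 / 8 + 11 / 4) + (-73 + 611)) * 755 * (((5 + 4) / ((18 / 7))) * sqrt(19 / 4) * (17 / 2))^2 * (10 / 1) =2214878256675 / 128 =17303736380.27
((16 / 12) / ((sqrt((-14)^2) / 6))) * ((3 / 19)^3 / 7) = 108 / 336091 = 0.00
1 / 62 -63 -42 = -6509 / 62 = -104.98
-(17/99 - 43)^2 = -17977600/9801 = -1834.26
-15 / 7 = -2.14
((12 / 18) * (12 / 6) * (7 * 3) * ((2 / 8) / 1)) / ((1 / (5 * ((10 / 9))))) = 350 / 9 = 38.89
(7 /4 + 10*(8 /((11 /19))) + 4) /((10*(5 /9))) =56997 /2200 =25.91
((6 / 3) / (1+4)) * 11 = 22 / 5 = 4.40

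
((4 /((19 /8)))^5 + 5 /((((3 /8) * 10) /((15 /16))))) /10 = 146598223 /99043960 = 1.48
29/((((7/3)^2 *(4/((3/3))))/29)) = 7569/196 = 38.62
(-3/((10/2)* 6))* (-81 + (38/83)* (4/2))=6647/830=8.01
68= 68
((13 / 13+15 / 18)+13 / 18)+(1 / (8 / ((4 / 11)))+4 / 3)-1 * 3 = 185 / 198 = 0.93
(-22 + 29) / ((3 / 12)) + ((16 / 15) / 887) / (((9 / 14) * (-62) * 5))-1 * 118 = -1670442862 / 18560475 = -90.00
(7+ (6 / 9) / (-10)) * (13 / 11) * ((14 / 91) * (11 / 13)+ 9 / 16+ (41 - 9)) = 29467 / 110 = 267.88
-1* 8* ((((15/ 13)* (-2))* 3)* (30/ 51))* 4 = 28800/ 221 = 130.32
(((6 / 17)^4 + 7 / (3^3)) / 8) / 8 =619639 / 144324288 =0.00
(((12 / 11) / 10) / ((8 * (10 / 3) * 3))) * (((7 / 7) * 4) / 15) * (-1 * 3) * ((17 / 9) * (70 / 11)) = -119 / 9075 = -0.01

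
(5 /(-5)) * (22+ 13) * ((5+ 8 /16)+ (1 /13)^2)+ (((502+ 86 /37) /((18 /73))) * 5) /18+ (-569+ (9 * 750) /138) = -144.65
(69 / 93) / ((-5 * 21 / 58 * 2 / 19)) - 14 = -58243 / 3255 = -17.89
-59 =-59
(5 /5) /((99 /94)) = 94 /99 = 0.95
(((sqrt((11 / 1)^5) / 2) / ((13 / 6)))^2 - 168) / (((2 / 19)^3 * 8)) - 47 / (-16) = 9747130325 / 10816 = 901176.99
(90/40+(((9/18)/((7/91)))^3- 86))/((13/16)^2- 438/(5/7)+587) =-81440/10897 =-7.47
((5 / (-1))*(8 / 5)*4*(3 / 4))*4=-96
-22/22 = -1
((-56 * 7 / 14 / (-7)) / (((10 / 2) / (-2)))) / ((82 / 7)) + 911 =186727 / 205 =910.86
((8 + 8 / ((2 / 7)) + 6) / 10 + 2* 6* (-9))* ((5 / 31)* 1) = -519 / 31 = -16.74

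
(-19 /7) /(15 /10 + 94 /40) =-380 /539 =-0.71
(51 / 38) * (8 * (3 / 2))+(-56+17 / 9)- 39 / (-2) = -6329 / 342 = -18.51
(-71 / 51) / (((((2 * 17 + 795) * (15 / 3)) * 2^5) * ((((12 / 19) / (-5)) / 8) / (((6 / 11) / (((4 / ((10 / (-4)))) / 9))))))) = -20235 / 9921472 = -0.00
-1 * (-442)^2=-195364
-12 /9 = -4 /3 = -1.33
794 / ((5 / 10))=1588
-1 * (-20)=20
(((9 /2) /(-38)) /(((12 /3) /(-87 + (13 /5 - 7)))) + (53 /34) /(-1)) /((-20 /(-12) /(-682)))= -30322743 /64600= -469.39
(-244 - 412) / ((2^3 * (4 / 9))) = -369 / 2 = -184.50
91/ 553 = 13/ 79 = 0.16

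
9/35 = 0.26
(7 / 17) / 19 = 7 / 323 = 0.02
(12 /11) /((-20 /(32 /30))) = -16 /275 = -0.06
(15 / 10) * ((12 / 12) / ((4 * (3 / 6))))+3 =15 / 4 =3.75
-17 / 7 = -2.43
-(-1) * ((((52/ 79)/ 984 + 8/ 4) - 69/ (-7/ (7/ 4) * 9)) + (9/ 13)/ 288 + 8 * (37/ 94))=447651649/ 63328928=7.07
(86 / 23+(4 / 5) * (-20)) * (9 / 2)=-1269 / 23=-55.17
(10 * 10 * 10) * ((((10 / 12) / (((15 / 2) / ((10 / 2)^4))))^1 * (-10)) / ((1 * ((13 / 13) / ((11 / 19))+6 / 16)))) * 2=-220000000 / 333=-660660.66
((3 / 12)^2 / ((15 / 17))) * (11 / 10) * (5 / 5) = 0.08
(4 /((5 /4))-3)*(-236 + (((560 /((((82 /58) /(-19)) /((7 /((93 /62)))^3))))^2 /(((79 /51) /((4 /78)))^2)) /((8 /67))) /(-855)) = -73060531879323651724 /58163246924445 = -1256128.84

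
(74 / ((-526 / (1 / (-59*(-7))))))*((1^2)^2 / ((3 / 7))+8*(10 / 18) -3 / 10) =-21571 / 9775710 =-0.00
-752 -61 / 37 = -27885 / 37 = -753.65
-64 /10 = -6.40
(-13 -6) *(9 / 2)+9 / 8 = -675 / 8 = -84.38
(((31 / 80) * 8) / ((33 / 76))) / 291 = 1178 / 48015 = 0.02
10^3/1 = 1000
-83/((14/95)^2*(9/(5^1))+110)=-3745375/4965514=-0.75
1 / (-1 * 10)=-1 / 10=-0.10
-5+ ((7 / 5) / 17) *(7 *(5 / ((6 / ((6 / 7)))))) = -78 / 17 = -4.59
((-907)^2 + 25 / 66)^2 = 2947931713829881 / 4356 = 676752000420.08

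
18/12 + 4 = 11/2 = 5.50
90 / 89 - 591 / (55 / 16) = -836634 / 4895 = -170.92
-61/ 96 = -0.64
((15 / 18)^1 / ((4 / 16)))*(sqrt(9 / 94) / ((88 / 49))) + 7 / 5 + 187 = 245*sqrt(94) / 4136 + 942 / 5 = 188.97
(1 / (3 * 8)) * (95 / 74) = 95 / 1776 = 0.05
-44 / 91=-0.48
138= 138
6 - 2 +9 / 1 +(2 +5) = 20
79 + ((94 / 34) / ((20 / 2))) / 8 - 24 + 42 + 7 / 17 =97.45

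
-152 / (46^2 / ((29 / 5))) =-1102 / 2645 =-0.42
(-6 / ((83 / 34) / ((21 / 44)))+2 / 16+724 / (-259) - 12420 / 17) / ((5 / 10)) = -23618963717 / 16079756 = -1468.86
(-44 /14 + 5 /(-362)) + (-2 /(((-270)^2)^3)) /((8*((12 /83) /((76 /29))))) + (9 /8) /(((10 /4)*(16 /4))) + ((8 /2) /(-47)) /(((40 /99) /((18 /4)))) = -32050245770102167958773 /8028534939412428000000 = -3.99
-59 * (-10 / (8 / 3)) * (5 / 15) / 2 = 295 / 8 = 36.88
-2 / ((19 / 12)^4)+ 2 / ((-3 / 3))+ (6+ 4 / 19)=507248 / 130321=3.89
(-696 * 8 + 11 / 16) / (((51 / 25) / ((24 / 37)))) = -2226925 / 1258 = -1770.21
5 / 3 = 1.67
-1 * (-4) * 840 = 3360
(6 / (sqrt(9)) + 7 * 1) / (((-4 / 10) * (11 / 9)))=-405 / 22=-18.41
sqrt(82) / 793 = 0.01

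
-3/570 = -1/190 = -0.01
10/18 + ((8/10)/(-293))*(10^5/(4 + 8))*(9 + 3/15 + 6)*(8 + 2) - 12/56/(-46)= -5872328629/1698228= -3457.92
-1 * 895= -895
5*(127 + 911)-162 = 5028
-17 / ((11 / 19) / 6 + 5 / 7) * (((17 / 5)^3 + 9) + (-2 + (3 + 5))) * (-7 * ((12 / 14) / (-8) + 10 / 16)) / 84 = 49.14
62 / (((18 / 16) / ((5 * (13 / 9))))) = 32240 / 81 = 398.02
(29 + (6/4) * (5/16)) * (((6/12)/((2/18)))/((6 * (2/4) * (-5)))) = -2829/320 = -8.84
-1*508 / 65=-508 / 65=-7.82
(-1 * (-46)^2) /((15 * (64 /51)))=-8993 /80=-112.41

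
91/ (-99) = -91/ 99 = -0.92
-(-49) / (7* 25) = 7 / 25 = 0.28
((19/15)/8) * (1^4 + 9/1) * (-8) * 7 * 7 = -620.67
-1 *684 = -684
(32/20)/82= 4/205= 0.02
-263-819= -1082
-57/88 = -0.65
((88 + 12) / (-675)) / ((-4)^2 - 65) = 4 / 1323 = 0.00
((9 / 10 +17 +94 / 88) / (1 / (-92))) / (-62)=95979 / 3410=28.15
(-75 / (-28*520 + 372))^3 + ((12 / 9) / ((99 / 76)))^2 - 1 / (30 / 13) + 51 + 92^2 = 10726608451148445684431 / 1259639997447522240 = 8515.61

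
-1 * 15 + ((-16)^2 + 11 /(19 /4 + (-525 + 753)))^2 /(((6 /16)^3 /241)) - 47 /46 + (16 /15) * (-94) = 59729728094206707 /199355030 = 299614853.43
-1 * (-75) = 75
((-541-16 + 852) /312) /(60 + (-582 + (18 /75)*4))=-7375 /4064112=-0.00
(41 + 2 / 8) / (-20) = -2.06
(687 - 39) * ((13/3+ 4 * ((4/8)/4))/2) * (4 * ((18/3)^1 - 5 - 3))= -12528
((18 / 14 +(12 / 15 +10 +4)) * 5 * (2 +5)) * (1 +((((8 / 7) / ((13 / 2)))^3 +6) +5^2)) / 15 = 4526213728 / 3767855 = 1201.27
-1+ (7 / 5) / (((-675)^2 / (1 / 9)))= -20503118 / 20503125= -1.00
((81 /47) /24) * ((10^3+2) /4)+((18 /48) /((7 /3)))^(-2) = 56.70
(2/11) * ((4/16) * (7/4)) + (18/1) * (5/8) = 997/88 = 11.33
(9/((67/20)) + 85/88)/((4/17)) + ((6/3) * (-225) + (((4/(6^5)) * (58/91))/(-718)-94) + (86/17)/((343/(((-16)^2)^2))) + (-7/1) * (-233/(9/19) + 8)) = 3825.32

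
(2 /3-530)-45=-1723 /3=-574.33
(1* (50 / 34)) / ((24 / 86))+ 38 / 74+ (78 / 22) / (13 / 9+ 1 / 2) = 22104331 / 2905980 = 7.61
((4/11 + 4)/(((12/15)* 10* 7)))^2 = 36/5929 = 0.01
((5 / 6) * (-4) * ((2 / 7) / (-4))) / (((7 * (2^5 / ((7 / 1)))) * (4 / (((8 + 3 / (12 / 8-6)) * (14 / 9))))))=55 / 2592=0.02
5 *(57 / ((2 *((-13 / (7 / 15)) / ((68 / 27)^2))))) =-307496 / 9477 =-32.45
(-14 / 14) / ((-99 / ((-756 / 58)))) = -42 / 319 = -0.13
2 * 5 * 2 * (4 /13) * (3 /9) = 2.05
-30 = -30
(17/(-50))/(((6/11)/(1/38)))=-187/11400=-0.02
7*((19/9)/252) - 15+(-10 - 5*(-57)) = 260.06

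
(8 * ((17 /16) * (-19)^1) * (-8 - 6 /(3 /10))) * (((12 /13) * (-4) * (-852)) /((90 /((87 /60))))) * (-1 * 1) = -74486384 /325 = -229188.87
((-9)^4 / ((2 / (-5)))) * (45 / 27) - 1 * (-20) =-54635 / 2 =-27317.50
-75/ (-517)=0.15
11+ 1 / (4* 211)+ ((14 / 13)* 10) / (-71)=8451895 / 779012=10.85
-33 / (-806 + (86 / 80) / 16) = 21120 / 515797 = 0.04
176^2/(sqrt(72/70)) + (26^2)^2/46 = 40477.01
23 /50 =0.46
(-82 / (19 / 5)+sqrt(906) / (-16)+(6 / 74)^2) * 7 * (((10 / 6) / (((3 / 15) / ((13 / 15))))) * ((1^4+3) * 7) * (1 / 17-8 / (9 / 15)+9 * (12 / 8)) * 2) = -9671711140 / 702297-73255 * sqrt(906) / 1836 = -14972.50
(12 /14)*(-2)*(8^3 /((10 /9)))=-27648 /35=-789.94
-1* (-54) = 54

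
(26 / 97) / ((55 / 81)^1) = 0.39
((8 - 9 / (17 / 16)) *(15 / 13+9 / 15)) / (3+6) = -304 / 3315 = -0.09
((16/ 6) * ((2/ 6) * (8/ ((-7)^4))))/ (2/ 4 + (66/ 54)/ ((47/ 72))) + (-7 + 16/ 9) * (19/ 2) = -53124523/ 1070846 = -49.61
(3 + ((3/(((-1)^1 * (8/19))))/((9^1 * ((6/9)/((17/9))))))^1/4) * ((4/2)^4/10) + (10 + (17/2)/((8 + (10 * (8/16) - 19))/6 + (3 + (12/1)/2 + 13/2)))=30253/2088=14.49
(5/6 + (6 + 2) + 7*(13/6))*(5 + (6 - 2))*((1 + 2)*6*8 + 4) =31968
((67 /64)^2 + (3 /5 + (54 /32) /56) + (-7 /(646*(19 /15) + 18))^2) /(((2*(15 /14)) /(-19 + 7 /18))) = -14.99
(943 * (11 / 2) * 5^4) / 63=6483125 / 126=51453.37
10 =10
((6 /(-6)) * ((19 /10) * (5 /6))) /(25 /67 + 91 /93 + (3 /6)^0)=-39463 /58612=-0.67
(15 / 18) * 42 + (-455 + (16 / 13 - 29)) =-5821 / 13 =-447.77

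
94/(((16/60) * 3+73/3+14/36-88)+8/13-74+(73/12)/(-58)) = -12757680/18453479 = -0.69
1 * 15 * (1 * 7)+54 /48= 849 /8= 106.12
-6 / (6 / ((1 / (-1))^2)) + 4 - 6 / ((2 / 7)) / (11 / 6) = -93 / 11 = -8.45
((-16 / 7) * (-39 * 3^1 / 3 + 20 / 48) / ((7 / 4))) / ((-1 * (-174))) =3704 / 12789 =0.29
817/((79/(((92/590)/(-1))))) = -37582/23305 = -1.61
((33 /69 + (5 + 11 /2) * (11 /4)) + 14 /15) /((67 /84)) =585137 /15410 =37.97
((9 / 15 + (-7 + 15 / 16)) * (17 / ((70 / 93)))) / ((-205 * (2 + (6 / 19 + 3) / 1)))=13127043 / 115948000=0.11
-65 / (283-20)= -65 / 263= -0.25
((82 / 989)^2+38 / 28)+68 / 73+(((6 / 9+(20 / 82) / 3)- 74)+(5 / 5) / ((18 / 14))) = -25886620307423 / 368867035278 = -70.18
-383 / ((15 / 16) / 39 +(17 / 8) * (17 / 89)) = -7090096 / 7959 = -890.83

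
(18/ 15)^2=36/ 25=1.44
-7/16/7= -0.06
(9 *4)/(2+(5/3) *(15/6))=216/37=5.84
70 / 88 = 35 / 44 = 0.80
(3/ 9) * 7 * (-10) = -70/ 3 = -23.33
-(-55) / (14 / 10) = 275 / 7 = 39.29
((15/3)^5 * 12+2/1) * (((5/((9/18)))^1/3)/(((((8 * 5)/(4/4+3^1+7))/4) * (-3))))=-45835.78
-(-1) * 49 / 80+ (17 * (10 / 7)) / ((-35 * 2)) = 0.27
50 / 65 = 10 / 13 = 0.77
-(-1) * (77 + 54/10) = 412/5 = 82.40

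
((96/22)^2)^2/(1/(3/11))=15925248/161051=98.88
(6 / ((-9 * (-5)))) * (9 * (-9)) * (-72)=3888 / 5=777.60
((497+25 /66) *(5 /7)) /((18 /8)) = 328270 /2079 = 157.90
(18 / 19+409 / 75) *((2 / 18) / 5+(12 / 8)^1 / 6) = 1.74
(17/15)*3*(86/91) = 1462/455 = 3.21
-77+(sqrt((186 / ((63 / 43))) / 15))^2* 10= 481 / 63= 7.63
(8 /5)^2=64 /25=2.56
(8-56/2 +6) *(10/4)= -35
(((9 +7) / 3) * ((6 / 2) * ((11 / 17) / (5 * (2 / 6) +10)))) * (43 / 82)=11352 / 24395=0.47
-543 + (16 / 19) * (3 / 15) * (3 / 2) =-51561 / 95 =-542.75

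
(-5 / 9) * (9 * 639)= -3195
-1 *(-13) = 13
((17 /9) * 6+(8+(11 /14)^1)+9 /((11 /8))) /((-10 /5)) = -12319 /924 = -13.33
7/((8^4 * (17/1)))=7/69632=0.00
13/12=1.08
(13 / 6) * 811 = 1757.17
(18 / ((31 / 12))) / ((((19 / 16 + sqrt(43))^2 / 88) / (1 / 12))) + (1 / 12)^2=0.86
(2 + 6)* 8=64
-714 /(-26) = 357 /13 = 27.46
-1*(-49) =49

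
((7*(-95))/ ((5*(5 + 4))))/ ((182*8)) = -19/ 1872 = -0.01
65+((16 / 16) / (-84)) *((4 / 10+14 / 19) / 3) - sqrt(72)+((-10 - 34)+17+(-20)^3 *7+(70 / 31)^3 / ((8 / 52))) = -1107181493303 / 19811015 - 6 *sqrt(2) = -55895.65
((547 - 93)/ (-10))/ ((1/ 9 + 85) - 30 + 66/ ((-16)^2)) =-0.82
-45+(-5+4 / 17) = -846 / 17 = -49.76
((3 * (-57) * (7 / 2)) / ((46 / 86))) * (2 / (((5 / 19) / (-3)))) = 2933847 / 115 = 25511.71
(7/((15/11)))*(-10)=-154/3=-51.33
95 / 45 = 19 / 9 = 2.11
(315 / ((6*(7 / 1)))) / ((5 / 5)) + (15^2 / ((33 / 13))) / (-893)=145395 / 19646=7.40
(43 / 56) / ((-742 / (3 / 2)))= -129 / 83104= -0.00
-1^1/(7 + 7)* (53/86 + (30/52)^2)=-27589/406952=-0.07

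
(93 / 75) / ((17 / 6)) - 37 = -15539 / 425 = -36.56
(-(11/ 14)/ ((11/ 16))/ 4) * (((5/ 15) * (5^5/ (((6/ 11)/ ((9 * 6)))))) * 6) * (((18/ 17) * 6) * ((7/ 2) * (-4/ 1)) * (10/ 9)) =297000000/ 17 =17470588.24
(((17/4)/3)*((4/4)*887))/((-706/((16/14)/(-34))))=0.06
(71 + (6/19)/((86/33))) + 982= 860400/817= 1053.12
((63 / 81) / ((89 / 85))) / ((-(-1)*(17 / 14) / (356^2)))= 697760 / 9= 77528.89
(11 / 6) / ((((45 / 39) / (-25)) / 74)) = -26455 / 9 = -2939.44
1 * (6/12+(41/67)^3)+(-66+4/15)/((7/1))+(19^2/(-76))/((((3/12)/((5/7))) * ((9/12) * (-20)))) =-163302047/21053410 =-7.76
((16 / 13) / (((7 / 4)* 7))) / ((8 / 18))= 144 / 637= 0.23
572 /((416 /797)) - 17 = 8631 /8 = 1078.88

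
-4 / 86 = -2 / 43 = -0.05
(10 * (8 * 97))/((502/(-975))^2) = 1844212500/63001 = 29272.75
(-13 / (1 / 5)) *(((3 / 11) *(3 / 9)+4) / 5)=-585 / 11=-53.18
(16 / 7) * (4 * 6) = 384 / 7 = 54.86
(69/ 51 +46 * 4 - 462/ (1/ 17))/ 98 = -130367/ 1666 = -78.25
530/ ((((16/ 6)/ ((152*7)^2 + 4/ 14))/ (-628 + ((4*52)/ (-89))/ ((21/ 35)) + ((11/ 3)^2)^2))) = -1138319978441105/ 11214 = -101508826327.90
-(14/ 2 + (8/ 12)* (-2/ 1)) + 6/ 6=-14/ 3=-4.67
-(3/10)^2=-9/100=-0.09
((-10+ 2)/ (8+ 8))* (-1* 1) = 0.50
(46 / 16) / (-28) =-23 / 224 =-0.10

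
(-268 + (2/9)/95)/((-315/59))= 50.20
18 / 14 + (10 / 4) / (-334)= 5977 / 4676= 1.28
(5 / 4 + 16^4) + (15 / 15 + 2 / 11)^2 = 31720705 / 484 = 65538.65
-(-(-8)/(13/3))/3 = -8/13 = -0.62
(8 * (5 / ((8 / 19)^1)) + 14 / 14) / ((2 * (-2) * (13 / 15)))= -360 / 13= -27.69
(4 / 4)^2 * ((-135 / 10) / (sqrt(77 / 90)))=-14.60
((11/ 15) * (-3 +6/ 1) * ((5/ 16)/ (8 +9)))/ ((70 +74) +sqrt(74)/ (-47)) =517 * sqrt(74)/ 12459164000 +218691/ 778697750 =0.00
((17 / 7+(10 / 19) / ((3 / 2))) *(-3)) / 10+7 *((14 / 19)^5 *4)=909609051 / 173326930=5.25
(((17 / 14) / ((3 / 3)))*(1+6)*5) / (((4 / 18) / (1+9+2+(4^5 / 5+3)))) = 168147 / 4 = 42036.75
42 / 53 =0.79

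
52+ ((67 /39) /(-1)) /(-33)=66991 /1287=52.05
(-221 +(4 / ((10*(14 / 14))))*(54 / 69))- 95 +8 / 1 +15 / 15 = -35269 / 115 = -306.69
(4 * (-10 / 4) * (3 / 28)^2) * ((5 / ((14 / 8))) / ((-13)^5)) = 225 / 254706998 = 0.00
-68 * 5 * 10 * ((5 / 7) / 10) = -1700 / 7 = -242.86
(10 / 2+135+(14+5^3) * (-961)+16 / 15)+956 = -1987229 / 15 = -132481.93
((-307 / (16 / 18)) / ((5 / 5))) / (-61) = 2763 / 488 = 5.66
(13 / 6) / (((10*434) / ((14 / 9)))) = 13 / 16740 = 0.00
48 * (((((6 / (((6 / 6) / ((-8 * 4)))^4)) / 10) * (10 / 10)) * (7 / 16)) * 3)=198180864 / 5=39636172.80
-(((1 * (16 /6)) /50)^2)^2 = -256 /31640625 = -0.00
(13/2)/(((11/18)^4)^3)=7519403979270144/3138428376721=2395.91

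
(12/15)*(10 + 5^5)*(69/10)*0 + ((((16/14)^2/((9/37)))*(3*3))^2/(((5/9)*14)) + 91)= 32880593/84035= 391.27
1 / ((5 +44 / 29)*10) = 29 / 1890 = 0.02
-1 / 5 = -0.20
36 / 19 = 1.89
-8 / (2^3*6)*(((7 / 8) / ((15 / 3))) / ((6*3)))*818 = -1.33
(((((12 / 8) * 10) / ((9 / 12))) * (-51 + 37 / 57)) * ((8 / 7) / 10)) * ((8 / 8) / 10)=-656 / 57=-11.51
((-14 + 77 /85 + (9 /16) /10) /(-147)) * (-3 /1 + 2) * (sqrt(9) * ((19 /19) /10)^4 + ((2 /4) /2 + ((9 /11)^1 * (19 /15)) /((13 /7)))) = -13664236709 /190590400000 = -0.07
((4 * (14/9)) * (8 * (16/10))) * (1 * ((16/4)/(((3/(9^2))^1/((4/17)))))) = 172032/85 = 2023.91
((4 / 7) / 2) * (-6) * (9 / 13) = -1.19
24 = 24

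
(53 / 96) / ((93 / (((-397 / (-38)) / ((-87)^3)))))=-21041 / 223406361792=-0.00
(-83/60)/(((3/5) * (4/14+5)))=-581/1332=-0.44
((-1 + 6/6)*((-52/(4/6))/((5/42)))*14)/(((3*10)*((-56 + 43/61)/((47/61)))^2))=0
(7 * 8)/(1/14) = 784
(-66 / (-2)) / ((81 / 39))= 143 / 9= 15.89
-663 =-663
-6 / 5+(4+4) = 34 / 5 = 6.80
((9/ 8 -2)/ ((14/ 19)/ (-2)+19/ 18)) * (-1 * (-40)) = -2394/ 47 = -50.94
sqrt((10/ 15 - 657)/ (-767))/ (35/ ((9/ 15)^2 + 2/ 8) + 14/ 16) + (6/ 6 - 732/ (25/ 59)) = -43163/ 25 + 488 * sqrt(4530669)/ 65410527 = -1726.50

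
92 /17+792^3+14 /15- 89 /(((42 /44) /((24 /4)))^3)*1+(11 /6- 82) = 86900135468473 /174930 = 496770911.04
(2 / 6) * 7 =7 / 3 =2.33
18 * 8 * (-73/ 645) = -3504/ 215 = -16.30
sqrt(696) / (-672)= -sqrt(174) / 336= -0.04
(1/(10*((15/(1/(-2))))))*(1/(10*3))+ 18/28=40493/63000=0.64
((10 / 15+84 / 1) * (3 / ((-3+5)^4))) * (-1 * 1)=-15.88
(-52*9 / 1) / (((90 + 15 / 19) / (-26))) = 134.02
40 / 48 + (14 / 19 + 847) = 96737 / 114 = 848.57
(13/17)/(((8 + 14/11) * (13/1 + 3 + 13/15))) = 65/13294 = 0.00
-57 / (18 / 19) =-361 / 6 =-60.17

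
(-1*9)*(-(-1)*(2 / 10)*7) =-63 / 5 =-12.60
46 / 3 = 15.33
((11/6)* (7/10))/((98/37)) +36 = 30647/840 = 36.48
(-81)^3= -531441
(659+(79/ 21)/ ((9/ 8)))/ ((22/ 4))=250366/ 2079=120.43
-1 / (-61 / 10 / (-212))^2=-4494400 / 3721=-1207.85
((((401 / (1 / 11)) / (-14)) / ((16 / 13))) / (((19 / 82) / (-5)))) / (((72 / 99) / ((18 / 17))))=1163776185 / 144704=8042.46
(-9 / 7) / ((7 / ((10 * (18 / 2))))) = -810 / 49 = -16.53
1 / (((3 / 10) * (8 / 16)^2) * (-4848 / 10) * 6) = -25 / 5454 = -0.00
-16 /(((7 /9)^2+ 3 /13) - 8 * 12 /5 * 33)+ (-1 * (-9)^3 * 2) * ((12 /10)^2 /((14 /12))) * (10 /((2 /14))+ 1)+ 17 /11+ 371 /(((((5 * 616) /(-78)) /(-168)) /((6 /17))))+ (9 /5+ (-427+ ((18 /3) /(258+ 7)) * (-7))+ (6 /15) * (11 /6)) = 12597703812910621 /98492792475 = 127904.83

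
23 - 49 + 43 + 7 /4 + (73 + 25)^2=38491 /4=9622.75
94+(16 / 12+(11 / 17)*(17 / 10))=2893 / 30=96.43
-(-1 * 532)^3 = 150568768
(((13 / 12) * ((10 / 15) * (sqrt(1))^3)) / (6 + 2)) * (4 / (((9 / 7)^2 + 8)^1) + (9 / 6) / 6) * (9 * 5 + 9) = 49023 / 15136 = 3.24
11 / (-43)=-11 / 43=-0.26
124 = 124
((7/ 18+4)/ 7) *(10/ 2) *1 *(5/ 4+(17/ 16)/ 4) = 38315/ 8064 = 4.75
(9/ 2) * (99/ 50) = 891/ 100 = 8.91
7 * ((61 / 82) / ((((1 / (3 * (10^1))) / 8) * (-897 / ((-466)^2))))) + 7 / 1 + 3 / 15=-18544681076 / 61295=-302548.02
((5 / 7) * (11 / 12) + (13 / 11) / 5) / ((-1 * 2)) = -4117 / 9240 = -0.45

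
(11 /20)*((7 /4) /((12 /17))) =1309 /960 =1.36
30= 30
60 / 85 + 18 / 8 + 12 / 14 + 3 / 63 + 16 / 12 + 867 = 872.19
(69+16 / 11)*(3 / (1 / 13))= 2747.73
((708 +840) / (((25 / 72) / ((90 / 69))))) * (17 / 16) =710532 / 115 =6178.54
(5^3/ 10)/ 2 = 25/ 4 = 6.25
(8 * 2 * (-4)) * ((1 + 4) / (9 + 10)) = -320 / 19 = -16.84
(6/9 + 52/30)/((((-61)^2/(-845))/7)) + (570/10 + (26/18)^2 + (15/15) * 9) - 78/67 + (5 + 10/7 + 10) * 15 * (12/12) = 43755060520/141357069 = 309.54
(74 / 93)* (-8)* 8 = -4736 / 93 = -50.92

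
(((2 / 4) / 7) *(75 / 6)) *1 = 25 / 28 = 0.89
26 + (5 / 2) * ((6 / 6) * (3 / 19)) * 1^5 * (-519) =-6797 / 38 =-178.87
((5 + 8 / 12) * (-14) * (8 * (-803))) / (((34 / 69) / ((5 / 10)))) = 517132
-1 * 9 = -9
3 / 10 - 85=-847 / 10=-84.70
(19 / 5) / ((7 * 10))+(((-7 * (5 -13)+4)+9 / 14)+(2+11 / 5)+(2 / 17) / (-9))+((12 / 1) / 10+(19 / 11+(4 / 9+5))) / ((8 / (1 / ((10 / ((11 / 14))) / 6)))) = 350096 / 5355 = 65.38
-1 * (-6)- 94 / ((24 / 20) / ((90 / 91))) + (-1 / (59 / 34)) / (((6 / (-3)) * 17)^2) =-13047115 / 182546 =-71.47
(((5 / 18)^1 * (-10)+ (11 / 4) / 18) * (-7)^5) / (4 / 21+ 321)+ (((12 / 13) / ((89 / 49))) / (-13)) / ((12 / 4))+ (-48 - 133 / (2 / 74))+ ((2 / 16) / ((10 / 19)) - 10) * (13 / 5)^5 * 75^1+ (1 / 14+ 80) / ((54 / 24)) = -1173342115431146783 / 12782894670000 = -91790.02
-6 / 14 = -3 / 7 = -0.43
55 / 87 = 0.63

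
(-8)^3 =-512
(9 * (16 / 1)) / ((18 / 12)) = 96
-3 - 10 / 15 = -11 / 3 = -3.67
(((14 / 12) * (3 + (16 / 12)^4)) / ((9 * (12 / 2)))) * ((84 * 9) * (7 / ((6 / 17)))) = 2909669 / 1458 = 1995.66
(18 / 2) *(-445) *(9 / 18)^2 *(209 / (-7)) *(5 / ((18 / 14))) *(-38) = -4417737.50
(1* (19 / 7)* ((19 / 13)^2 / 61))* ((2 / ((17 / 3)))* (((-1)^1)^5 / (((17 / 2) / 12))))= -987696 / 20855107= -0.05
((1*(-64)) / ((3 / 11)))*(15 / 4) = -880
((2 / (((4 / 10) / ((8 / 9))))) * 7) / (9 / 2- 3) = 560 / 27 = 20.74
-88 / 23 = -3.83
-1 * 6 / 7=-6 / 7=-0.86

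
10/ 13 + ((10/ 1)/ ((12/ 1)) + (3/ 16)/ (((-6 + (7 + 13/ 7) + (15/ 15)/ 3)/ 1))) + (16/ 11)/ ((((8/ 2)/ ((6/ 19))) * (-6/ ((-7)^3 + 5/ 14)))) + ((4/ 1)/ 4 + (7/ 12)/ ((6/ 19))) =2030616559/ 183495312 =11.07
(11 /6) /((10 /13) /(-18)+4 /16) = 8.85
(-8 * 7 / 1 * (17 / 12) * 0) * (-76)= 0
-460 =-460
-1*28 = -28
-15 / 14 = -1.07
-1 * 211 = -211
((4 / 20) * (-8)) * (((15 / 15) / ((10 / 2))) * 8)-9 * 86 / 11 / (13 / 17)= -338102 / 3575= -94.57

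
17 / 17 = 1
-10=-10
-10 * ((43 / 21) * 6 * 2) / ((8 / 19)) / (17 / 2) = -8170 / 119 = -68.66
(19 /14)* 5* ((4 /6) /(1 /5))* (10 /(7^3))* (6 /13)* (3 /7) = 28500 /218491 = 0.13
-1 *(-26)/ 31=26/ 31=0.84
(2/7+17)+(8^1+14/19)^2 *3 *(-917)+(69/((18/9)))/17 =-18040300811/85918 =-209971.14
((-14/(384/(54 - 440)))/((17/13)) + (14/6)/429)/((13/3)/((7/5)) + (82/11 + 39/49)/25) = 9234460375/2937694656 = 3.14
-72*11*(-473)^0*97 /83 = -76824 /83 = -925.59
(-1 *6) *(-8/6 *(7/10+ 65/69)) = 4532/345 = 13.14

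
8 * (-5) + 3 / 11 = -437 / 11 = -39.73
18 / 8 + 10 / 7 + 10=383 / 28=13.68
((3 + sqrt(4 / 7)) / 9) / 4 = sqrt(7) / 126 + 1 / 12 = 0.10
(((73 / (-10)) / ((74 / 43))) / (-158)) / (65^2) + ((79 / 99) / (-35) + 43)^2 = 438185737107032491 / 237236762763000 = 1847.04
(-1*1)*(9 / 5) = -9 / 5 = -1.80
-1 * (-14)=14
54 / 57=18 / 19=0.95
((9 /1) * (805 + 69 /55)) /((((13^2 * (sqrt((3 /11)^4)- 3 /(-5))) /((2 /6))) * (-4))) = -60973 /11492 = -5.31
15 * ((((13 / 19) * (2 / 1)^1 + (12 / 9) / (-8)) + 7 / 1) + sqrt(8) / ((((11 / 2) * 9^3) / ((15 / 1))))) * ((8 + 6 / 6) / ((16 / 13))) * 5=1625 * sqrt(2) / 396 + 2734875 / 608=4503.95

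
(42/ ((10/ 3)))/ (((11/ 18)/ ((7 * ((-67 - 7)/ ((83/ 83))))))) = -587412/ 55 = -10680.22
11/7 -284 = -1977/7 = -282.43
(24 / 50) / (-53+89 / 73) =-73 / 7875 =-0.01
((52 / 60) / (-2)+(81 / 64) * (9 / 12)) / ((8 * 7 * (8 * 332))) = 283 / 81592320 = 0.00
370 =370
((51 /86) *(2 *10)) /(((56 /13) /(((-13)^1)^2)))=560235 /1204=465.31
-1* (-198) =198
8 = 8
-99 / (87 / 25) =-825 / 29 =-28.45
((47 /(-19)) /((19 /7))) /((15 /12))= -1316 /1805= -0.73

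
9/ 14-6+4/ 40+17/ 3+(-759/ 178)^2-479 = -1531695863/ 3326820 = -460.41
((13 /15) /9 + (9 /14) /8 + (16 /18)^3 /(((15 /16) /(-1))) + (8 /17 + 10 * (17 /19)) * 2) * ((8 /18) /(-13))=-7224724061 /11570848380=-0.62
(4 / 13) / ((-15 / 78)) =-8 / 5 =-1.60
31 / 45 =0.69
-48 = -48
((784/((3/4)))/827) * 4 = 12544/2481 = 5.06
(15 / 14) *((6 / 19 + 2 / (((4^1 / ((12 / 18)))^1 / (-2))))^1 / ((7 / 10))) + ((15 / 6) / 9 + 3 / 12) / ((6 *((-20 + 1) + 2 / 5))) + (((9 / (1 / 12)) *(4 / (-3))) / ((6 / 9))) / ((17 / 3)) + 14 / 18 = -12043819861 / 317932776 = -37.88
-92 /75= -1.23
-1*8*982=-7856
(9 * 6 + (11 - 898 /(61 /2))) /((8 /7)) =15183 /488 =31.11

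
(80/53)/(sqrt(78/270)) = 240*sqrt(65)/689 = 2.81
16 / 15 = 1.07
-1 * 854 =-854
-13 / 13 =-1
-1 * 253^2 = -64009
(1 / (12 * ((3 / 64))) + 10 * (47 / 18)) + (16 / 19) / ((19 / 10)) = 92051 / 3249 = 28.33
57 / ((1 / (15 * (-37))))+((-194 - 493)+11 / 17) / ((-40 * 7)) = -37642733 / 1190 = -31632.55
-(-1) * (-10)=-10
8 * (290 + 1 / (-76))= 44078 / 19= 2319.89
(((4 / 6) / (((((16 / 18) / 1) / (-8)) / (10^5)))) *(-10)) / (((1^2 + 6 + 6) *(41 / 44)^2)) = 11616000000 / 21853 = 531551.73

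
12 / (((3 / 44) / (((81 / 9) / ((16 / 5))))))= 495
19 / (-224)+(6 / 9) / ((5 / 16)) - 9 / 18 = 5203 / 3360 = 1.55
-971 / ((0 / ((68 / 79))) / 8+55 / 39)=-37869 / 55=-688.53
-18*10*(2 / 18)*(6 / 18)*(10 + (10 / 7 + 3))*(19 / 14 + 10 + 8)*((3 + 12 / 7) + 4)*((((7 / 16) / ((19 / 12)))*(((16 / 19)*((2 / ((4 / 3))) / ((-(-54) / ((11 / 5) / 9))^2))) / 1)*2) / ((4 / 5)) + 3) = -237274779322517 / 4874416218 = -48677.58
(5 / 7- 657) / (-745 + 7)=2297 / 2583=0.89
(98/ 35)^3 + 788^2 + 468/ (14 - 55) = 3182392004/ 5125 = 620954.54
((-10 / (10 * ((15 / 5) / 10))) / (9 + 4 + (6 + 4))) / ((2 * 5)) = -1 / 69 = -0.01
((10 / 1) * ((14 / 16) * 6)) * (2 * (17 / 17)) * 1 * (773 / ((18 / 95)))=2570225 / 6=428370.83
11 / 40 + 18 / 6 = 3.28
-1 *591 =-591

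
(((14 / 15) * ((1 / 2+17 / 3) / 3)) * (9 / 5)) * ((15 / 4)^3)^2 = 39335625 / 4096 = 9603.42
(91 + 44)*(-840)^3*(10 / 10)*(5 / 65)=-80015040000 / 13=-6155003076.92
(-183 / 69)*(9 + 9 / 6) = -1281 / 46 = -27.85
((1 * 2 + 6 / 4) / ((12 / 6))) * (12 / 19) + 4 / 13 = 349 / 247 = 1.41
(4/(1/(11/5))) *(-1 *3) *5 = -132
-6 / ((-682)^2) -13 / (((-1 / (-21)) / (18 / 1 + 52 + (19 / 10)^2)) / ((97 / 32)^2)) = -2198627680139337 / 11907174400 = -184647.31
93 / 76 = 1.22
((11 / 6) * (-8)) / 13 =-44 / 39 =-1.13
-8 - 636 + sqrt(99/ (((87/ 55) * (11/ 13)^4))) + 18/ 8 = -2567/ 4 + 169 * sqrt(435)/ 319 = -630.70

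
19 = 19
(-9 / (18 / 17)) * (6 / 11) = -51 / 11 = -4.64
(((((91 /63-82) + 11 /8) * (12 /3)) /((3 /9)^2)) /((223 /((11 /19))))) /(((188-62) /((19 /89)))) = -62711 /5001444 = -0.01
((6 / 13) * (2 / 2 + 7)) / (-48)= -1 / 13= -0.08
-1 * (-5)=5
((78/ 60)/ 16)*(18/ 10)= 117/ 800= 0.15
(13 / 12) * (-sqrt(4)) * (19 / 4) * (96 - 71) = -6175 / 24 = -257.29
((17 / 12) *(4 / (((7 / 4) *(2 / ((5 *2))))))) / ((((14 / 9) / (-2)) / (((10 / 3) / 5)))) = -680 / 49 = -13.88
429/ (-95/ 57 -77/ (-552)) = -280.91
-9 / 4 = -2.25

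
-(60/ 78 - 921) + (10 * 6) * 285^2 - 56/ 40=316837224/ 65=4874418.83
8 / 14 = 4 / 7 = 0.57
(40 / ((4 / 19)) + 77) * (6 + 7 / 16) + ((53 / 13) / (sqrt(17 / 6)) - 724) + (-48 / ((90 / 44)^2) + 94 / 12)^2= 53 * sqrt(102) / 221 + 7348733401 / 7290000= 1010.48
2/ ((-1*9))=-2/ 9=-0.22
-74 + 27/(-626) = -46351/626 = -74.04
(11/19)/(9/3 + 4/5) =0.15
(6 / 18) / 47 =1 / 141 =0.01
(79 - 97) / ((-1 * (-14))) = -9 / 7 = -1.29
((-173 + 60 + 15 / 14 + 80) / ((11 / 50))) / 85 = -2235 / 1309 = -1.71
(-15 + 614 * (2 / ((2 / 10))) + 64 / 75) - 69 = 454264 / 75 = 6056.85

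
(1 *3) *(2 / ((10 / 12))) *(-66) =-2376 / 5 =-475.20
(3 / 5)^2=9 / 25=0.36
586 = 586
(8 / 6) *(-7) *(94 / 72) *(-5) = 1645 / 27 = 60.93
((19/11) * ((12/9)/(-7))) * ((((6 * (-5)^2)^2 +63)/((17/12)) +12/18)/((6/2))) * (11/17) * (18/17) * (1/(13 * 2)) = -61734952/1341249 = -46.03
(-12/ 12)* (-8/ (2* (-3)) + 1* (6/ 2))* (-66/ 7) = 286/ 7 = 40.86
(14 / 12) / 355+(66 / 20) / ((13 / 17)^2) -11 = -963553 / 179985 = -5.35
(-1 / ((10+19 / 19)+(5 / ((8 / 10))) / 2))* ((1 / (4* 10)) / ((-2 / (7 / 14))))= 1 / 2260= 0.00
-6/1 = -6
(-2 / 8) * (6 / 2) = -3 / 4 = -0.75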